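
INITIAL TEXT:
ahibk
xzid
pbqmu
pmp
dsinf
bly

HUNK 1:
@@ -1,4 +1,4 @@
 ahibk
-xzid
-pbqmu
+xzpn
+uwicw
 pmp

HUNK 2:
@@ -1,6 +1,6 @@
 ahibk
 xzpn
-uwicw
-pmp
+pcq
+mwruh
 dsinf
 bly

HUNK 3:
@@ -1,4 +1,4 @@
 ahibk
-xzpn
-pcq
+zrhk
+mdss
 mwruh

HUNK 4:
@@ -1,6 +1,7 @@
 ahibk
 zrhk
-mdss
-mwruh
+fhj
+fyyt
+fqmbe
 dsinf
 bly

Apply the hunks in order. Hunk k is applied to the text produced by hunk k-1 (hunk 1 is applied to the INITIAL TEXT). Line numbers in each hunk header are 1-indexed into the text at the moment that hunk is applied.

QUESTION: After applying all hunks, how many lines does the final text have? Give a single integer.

Answer: 7

Derivation:
Hunk 1: at line 1 remove [xzid,pbqmu] add [xzpn,uwicw] -> 6 lines: ahibk xzpn uwicw pmp dsinf bly
Hunk 2: at line 1 remove [uwicw,pmp] add [pcq,mwruh] -> 6 lines: ahibk xzpn pcq mwruh dsinf bly
Hunk 3: at line 1 remove [xzpn,pcq] add [zrhk,mdss] -> 6 lines: ahibk zrhk mdss mwruh dsinf bly
Hunk 4: at line 1 remove [mdss,mwruh] add [fhj,fyyt,fqmbe] -> 7 lines: ahibk zrhk fhj fyyt fqmbe dsinf bly
Final line count: 7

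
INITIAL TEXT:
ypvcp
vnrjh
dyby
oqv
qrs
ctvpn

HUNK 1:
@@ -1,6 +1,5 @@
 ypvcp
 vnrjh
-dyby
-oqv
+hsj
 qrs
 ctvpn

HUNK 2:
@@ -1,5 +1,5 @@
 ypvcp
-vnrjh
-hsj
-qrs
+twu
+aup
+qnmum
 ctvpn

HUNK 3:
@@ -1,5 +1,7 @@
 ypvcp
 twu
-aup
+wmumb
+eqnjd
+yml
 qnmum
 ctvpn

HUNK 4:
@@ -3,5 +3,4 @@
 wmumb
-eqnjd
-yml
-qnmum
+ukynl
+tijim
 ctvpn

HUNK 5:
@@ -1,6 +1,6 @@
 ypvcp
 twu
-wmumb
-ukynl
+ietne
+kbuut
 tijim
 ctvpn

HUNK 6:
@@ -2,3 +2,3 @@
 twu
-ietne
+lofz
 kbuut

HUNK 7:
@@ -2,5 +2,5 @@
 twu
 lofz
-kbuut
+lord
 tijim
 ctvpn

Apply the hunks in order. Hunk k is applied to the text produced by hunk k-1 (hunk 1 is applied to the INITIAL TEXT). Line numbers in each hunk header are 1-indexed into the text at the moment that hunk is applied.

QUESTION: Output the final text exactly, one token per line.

Answer: ypvcp
twu
lofz
lord
tijim
ctvpn

Derivation:
Hunk 1: at line 1 remove [dyby,oqv] add [hsj] -> 5 lines: ypvcp vnrjh hsj qrs ctvpn
Hunk 2: at line 1 remove [vnrjh,hsj,qrs] add [twu,aup,qnmum] -> 5 lines: ypvcp twu aup qnmum ctvpn
Hunk 3: at line 1 remove [aup] add [wmumb,eqnjd,yml] -> 7 lines: ypvcp twu wmumb eqnjd yml qnmum ctvpn
Hunk 4: at line 3 remove [eqnjd,yml,qnmum] add [ukynl,tijim] -> 6 lines: ypvcp twu wmumb ukynl tijim ctvpn
Hunk 5: at line 1 remove [wmumb,ukynl] add [ietne,kbuut] -> 6 lines: ypvcp twu ietne kbuut tijim ctvpn
Hunk 6: at line 2 remove [ietne] add [lofz] -> 6 lines: ypvcp twu lofz kbuut tijim ctvpn
Hunk 7: at line 2 remove [kbuut] add [lord] -> 6 lines: ypvcp twu lofz lord tijim ctvpn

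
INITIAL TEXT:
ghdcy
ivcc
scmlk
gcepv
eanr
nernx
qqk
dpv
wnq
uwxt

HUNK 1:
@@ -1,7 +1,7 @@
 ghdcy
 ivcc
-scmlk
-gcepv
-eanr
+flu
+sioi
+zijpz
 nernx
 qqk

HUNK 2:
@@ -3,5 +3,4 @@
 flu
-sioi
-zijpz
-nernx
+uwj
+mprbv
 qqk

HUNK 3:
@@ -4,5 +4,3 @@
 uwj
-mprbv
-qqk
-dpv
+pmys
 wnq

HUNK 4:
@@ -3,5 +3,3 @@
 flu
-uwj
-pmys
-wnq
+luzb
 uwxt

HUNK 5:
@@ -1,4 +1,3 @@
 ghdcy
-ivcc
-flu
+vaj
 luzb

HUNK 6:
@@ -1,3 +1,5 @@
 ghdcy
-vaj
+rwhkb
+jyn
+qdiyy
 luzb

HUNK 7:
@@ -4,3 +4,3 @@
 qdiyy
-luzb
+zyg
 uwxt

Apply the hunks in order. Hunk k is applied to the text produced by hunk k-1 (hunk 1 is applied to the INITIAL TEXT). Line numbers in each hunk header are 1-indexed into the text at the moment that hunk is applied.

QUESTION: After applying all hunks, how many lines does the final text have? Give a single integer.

Answer: 6

Derivation:
Hunk 1: at line 1 remove [scmlk,gcepv,eanr] add [flu,sioi,zijpz] -> 10 lines: ghdcy ivcc flu sioi zijpz nernx qqk dpv wnq uwxt
Hunk 2: at line 3 remove [sioi,zijpz,nernx] add [uwj,mprbv] -> 9 lines: ghdcy ivcc flu uwj mprbv qqk dpv wnq uwxt
Hunk 3: at line 4 remove [mprbv,qqk,dpv] add [pmys] -> 7 lines: ghdcy ivcc flu uwj pmys wnq uwxt
Hunk 4: at line 3 remove [uwj,pmys,wnq] add [luzb] -> 5 lines: ghdcy ivcc flu luzb uwxt
Hunk 5: at line 1 remove [ivcc,flu] add [vaj] -> 4 lines: ghdcy vaj luzb uwxt
Hunk 6: at line 1 remove [vaj] add [rwhkb,jyn,qdiyy] -> 6 lines: ghdcy rwhkb jyn qdiyy luzb uwxt
Hunk 7: at line 4 remove [luzb] add [zyg] -> 6 lines: ghdcy rwhkb jyn qdiyy zyg uwxt
Final line count: 6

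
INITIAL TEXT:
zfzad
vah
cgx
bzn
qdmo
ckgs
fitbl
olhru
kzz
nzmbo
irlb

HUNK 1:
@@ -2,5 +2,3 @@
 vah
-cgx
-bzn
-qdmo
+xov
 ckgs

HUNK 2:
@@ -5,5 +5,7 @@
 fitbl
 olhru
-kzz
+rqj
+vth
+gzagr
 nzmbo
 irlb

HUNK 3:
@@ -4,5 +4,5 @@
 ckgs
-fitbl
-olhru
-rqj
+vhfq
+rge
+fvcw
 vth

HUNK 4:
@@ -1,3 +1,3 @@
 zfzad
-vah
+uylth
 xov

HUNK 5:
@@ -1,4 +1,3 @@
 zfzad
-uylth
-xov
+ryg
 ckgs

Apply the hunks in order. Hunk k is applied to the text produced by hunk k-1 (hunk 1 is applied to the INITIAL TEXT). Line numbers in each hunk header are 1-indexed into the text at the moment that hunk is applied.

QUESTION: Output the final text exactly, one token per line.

Hunk 1: at line 2 remove [cgx,bzn,qdmo] add [xov] -> 9 lines: zfzad vah xov ckgs fitbl olhru kzz nzmbo irlb
Hunk 2: at line 5 remove [kzz] add [rqj,vth,gzagr] -> 11 lines: zfzad vah xov ckgs fitbl olhru rqj vth gzagr nzmbo irlb
Hunk 3: at line 4 remove [fitbl,olhru,rqj] add [vhfq,rge,fvcw] -> 11 lines: zfzad vah xov ckgs vhfq rge fvcw vth gzagr nzmbo irlb
Hunk 4: at line 1 remove [vah] add [uylth] -> 11 lines: zfzad uylth xov ckgs vhfq rge fvcw vth gzagr nzmbo irlb
Hunk 5: at line 1 remove [uylth,xov] add [ryg] -> 10 lines: zfzad ryg ckgs vhfq rge fvcw vth gzagr nzmbo irlb

Answer: zfzad
ryg
ckgs
vhfq
rge
fvcw
vth
gzagr
nzmbo
irlb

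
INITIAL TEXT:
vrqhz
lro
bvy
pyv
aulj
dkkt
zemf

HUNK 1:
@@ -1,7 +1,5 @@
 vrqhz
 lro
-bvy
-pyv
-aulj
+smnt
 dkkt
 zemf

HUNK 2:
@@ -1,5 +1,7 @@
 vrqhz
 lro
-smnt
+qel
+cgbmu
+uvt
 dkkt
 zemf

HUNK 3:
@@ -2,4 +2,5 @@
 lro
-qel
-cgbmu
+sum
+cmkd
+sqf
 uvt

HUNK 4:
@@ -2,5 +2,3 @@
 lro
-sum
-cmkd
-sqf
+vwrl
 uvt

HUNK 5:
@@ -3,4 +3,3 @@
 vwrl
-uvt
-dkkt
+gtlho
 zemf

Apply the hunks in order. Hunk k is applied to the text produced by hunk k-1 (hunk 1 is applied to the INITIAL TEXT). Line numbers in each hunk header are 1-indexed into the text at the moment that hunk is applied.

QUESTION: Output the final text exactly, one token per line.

Answer: vrqhz
lro
vwrl
gtlho
zemf

Derivation:
Hunk 1: at line 1 remove [bvy,pyv,aulj] add [smnt] -> 5 lines: vrqhz lro smnt dkkt zemf
Hunk 2: at line 1 remove [smnt] add [qel,cgbmu,uvt] -> 7 lines: vrqhz lro qel cgbmu uvt dkkt zemf
Hunk 3: at line 2 remove [qel,cgbmu] add [sum,cmkd,sqf] -> 8 lines: vrqhz lro sum cmkd sqf uvt dkkt zemf
Hunk 4: at line 2 remove [sum,cmkd,sqf] add [vwrl] -> 6 lines: vrqhz lro vwrl uvt dkkt zemf
Hunk 5: at line 3 remove [uvt,dkkt] add [gtlho] -> 5 lines: vrqhz lro vwrl gtlho zemf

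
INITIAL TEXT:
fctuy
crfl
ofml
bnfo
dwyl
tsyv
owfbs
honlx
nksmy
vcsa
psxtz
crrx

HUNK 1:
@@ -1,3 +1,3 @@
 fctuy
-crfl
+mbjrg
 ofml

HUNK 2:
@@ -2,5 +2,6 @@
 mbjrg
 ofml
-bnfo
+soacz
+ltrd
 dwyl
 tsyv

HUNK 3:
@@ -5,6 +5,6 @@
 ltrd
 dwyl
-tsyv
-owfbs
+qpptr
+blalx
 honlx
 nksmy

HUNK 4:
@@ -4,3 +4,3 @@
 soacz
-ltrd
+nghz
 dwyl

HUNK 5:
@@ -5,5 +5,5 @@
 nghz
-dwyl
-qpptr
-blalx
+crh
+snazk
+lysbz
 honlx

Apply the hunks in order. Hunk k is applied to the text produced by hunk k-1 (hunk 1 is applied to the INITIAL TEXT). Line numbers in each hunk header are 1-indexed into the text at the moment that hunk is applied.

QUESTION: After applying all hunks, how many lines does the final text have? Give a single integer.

Hunk 1: at line 1 remove [crfl] add [mbjrg] -> 12 lines: fctuy mbjrg ofml bnfo dwyl tsyv owfbs honlx nksmy vcsa psxtz crrx
Hunk 2: at line 2 remove [bnfo] add [soacz,ltrd] -> 13 lines: fctuy mbjrg ofml soacz ltrd dwyl tsyv owfbs honlx nksmy vcsa psxtz crrx
Hunk 3: at line 5 remove [tsyv,owfbs] add [qpptr,blalx] -> 13 lines: fctuy mbjrg ofml soacz ltrd dwyl qpptr blalx honlx nksmy vcsa psxtz crrx
Hunk 4: at line 4 remove [ltrd] add [nghz] -> 13 lines: fctuy mbjrg ofml soacz nghz dwyl qpptr blalx honlx nksmy vcsa psxtz crrx
Hunk 5: at line 5 remove [dwyl,qpptr,blalx] add [crh,snazk,lysbz] -> 13 lines: fctuy mbjrg ofml soacz nghz crh snazk lysbz honlx nksmy vcsa psxtz crrx
Final line count: 13

Answer: 13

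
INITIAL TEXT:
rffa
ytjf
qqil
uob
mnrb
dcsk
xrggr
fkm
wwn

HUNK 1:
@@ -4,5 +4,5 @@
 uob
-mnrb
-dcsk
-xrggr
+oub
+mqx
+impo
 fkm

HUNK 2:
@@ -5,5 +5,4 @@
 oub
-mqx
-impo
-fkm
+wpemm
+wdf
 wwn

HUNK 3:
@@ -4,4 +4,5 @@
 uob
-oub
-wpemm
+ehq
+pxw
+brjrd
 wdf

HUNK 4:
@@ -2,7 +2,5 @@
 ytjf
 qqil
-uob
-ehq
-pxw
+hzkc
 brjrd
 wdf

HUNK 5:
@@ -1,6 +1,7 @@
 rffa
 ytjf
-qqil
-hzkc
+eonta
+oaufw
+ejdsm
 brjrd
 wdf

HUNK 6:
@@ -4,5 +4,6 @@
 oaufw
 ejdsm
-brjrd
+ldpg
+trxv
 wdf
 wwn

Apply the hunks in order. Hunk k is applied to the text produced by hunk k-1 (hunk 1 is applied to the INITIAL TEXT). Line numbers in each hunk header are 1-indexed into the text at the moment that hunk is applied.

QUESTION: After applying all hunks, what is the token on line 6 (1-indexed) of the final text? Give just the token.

Hunk 1: at line 4 remove [mnrb,dcsk,xrggr] add [oub,mqx,impo] -> 9 lines: rffa ytjf qqil uob oub mqx impo fkm wwn
Hunk 2: at line 5 remove [mqx,impo,fkm] add [wpemm,wdf] -> 8 lines: rffa ytjf qqil uob oub wpemm wdf wwn
Hunk 3: at line 4 remove [oub,wpemm] add [ehq,pxw,brjrd] -> 9 lines: rffa ytjf qqil uob ehq pxw brjrd wdf wwn
Hunk 4: at line 2 remove [uob,ehq,pxw] add [hzkc] -> 7 lines: rffa ytjf qqil hzkc brjrd wdf wwn
Hunk 5: at line 1 remove [qqil,hzkc] add [eonta,oaufw,ejdsm] -> 8 lines: rffa ytjf eonta oaufw ejdsm brjrd wdf wwn
Hunk 6: at line 4 remove [brjrd] add [ldpg,trxv] -> 9 lines: rffa ytjf eonta oaufw ejdsm ldpg trxv wdf wwn
Final line 6: ldpg

Answer: ldpg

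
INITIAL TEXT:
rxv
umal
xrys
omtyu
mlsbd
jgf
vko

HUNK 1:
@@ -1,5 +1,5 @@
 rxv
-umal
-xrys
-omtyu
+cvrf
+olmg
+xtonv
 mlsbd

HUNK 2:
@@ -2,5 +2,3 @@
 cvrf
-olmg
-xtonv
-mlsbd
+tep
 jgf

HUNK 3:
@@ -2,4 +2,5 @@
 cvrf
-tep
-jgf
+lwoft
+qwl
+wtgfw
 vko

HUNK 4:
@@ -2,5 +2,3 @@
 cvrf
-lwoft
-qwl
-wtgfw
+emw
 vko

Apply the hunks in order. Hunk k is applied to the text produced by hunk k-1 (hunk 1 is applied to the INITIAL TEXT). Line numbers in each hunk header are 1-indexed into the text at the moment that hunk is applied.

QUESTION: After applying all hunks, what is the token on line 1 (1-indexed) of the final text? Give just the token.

Hunk 1: at line 1 remove [umal,xrys,omtyu] add [cvrf,olmg,xtonv] -> 7 lines: rxv cvrf olmg xtonv mlsbd jgf vko
Hunk 2: at line 2 remove [olmg,xtonv,mlsbd] add [tep] -> 5 lines: rxv cvrf tep jgf vko
Hunk 3: at line 2 remove [tep,jgf] add [lwoft,qwl,wtgfw] -> 6 lines: rxv cvrf lwoft qwl wtgfw vko
Hunk 4: at line 2 remove [lwoft,qwl,wtgfw] add [emw] -> 4 lines: rxv cvrf emw vko
Final line 1: rxv

Answer: rxv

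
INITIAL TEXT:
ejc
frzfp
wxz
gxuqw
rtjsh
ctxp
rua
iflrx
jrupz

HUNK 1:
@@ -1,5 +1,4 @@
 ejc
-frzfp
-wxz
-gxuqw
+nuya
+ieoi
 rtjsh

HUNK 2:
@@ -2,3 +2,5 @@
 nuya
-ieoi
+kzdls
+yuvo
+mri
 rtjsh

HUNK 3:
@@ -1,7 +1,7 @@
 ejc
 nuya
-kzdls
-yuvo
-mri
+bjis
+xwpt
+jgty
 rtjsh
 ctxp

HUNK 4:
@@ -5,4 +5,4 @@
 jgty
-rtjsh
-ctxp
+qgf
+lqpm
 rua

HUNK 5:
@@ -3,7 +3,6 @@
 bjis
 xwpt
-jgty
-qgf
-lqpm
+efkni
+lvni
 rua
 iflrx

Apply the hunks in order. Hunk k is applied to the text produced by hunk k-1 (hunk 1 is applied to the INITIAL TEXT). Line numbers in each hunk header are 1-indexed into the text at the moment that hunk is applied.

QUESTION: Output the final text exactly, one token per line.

Answer: ejc
nuya
bjis
xwpt
efkni
lvni
rua
iflrx
jrupz

Derivation:
Hunk 1: at line 1 remove [frzfp,wxz,gxuqw] add [nuya,ieoi] -> 8 lines: ejc nuya ieoi rtjsh ctxp rua iflrx jrupz
Hunk 2: at line 2 remove [ieoi] add [kzdls,yuvo,mri] -> 10 lines: ejc nuya kzdls yuvo mri rtjsh ctxp rua iflrx jrupz
Hunk 3: at line 1 remove [kzdls,yuvo,mri] add [bjis,xwpt,jgty] -> 10 lines: ejc nuya bjis xwpt jgty rtjsh ctxp rua iflrx jrupz
Hunk 4: at line 5 remove [rtjsh,ctxp] add [qgf,lqpm] -> 10 lines: ejc nuya bjis xwpt jgty qgf lqpm rua iflrx jrupz
Hunk 5: at line 3 remove [jgty,qgf,lqpm] add [efkni,lvni] -> 9 lines: ejc nuya bjis xwpt efkni lvni rua iflrx jrupz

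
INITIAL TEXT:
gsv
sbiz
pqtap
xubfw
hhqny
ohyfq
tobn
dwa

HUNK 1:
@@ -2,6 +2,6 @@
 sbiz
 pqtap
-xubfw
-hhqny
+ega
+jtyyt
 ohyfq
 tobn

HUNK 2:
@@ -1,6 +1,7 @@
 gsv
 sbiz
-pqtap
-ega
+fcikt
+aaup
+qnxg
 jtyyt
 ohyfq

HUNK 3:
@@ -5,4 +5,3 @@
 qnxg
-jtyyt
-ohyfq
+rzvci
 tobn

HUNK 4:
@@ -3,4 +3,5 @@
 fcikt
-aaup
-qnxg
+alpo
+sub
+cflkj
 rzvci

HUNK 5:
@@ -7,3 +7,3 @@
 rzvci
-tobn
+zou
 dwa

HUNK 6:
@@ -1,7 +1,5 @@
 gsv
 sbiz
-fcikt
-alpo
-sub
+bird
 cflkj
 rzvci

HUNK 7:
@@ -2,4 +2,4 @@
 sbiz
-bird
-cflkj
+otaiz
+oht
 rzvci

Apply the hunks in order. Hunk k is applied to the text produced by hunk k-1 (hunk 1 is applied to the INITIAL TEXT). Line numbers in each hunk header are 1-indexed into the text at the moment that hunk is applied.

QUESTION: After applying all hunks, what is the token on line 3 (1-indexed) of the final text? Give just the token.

Hunk 1: at line 2 remove [xubfw,hhqny] add [ega,jtyyt] -> 8 lines: gsv sbiz pqtap ega jtyyt ohyfq tobn dwa
Hunk 2: at line 1 remove [pqtap,ega] add [fcikt,aaup,qnxg] -> 9 lines: gsv sbiz fcikt aaup qnxg jtyyt ohyfq tobn dwa
Hunk 3: at line 5 remove [jtyyt,ohyfq] add [rzvci] -> 8 lines: gsv sbiz fcikt aaup qnxg rzvci tobn dwa
Hunk 4: at line 3 remove [aaup,qnxg] add [alpo,sub,cflkj] -> 9 lines: gsv sbiz fcikt alpo sub cflkj rzvci tobn dwa
Hunk 5: at line 7 remove [tobn] add [zou] -> 9 lines: gsv sbiz fcikt alpo sub cflkj rzvci zou dwa
Hunk 6: at line 1 remove [fcikt,alpo,sub] add [bird] -> 7 lines: gsv sbiz bird cflkj rzvci zou dwa
Hunk 7: at line 2 remove [bird,cflkj] add [otaiz,oht] -> 7 lines: gsv sbiz otaiz oht rzvci zou dwa
Final line 3: otaiz

Answer: otaiz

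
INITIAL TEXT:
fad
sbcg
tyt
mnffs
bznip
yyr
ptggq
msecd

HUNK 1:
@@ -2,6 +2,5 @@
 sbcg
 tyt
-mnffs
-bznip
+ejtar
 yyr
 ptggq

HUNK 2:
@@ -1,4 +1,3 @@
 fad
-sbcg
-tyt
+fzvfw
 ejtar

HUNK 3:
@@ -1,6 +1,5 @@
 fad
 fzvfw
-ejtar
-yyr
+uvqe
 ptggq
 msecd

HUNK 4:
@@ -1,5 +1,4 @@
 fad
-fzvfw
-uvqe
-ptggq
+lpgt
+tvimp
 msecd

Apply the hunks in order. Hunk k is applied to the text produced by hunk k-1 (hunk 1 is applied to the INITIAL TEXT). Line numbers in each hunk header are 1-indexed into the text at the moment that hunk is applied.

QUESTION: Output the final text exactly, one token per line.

Answer: fad
lpgt
tvimp
msecd

Derivation:
Hunk 1: at line 2 remove [mnffs,bznip] add [ejtar] -> 7 lines: fad sbcg tyt ejtar yyr ptggq msecd
Hunk 2: at line 1 remove [sbcg,tyt] add [fzvfw] -> 6 lines: fad fzvfw ejtar yyr ptggq msecd
Hunk 3: at line 1 remove [ejtar,yyr] add [uvqe] -> 5 lines: fad fzvfw uvqe ptggq msecd
Hunk 4: at line 1 remove [fzvfw,uvqe,ptggq] add [lpgt,tvimp] -> 4 lines: fad lpgt tvimp msecd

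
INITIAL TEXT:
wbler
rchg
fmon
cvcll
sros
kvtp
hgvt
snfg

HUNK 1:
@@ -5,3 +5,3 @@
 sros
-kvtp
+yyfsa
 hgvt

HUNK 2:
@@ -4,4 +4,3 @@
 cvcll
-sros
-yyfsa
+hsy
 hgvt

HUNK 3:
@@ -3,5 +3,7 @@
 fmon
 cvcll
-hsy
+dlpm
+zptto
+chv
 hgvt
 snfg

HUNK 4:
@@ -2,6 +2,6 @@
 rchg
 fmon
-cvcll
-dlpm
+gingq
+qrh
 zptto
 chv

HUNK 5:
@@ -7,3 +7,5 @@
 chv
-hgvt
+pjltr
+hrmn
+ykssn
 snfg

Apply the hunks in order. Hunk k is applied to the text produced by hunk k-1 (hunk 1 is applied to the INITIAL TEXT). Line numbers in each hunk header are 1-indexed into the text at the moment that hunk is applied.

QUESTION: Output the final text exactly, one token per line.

Answer: wbler
rchg
fmon
gingq
qrh
zptto
chv
pjltr
hrmn
ykssn
snfg

Derivation:
Hunk 1: at line 5 remove [kvtp] add [yyfsa] -> 8 lines: wbler rchg fmon cvcll sros yyfsa hgvt snfg
Hunk 2: at line 4 remove [sros,yyfsa] add [hsy] -> 7 lines: wbler rchg fmon cvcll hsy hgvt snfg
Hunk 3: at line 3 remove [hsy] add [dlpm,zptto,chv] -> 9 lines: wbler rchg fmon cvcll dlpm zptto chv hgvt snfg
Hunk 4: at line 2 remove [cvcll,dlpm] add [gingq,qrh] -> 9 lines: wbler rchg fmon gingq qrh zptto chv hgvt snfg
Hunk 5: at line 7 remove [hgvt] add [pjltr,hrmn,ykssn] -> 11 lines: wbler rchg fmon gingq qrh zptto chv pjltr hrmn ykssn snfg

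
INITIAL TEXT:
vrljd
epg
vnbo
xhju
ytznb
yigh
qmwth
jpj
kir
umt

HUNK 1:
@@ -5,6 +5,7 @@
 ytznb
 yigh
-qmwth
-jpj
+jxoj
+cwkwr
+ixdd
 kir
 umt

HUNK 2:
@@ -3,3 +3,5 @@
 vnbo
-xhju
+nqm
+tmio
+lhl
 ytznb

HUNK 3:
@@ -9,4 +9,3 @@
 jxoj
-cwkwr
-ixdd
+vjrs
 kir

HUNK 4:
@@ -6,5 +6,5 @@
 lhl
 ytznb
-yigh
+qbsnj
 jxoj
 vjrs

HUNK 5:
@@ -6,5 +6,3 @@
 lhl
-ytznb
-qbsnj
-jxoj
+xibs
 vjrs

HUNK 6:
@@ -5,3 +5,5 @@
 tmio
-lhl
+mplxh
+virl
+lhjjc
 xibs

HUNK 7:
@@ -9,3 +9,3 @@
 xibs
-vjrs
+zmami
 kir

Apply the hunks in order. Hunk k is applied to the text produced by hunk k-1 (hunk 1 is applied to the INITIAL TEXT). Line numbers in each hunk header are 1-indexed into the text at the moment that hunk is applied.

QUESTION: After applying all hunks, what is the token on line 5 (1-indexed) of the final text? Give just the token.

Answer: tmio

Derivation:
Hunk 1: at line 5 remove [qmwth,jpj] add [jxoj,cwkwr,ixdd] -> 11 lines: vrljd epg vnbo xhju ytznb yigh jxoj cwkwr ixdd kir umt
Hunk 2: at line 3 remove [xhju] add [nqm,tmio,lhl] -> 13 lines: vrljd epg vnbo nqm tmio lhl ytznb yigh jxoj cwkwr ixdd kir umt
Hunk 3: at line 9 remove [cwkwr,ixdd] add [vjrs] -> 12 lines: vrljd epg vnbo nqm tmio lhl ytznb yigh jxoj vjrs kir umt
Hunk 4: at line 6 remove [yigh] add [qbsnj] -> 12 lines: vrljd epg vnbo nqm tmio lhl ytznb qbsnj jxoj vjrs kir umt
Hunk 5: at line 6 remove [ytznb,qbsnj,jxoj] add [xibs] -> 10 lines: vrljd epg vnbo nqm tmio lhl xibs vjrs kir umt
Hunk 6: at line 5 remove [lhl] add [mplxh,virl,lhjjc] -> 12 lines: vrljd epg vnbo nqm tmio mplxh virl lhjjc xibs vjrs kir umt
Hunk 7: at line 9 remove [vjrs] add [zmami] -> 12 lines: vrljd epg vnbo nqm tmio mplxh virl lhjjc xibs zmami kir umt
Final line 5: tmio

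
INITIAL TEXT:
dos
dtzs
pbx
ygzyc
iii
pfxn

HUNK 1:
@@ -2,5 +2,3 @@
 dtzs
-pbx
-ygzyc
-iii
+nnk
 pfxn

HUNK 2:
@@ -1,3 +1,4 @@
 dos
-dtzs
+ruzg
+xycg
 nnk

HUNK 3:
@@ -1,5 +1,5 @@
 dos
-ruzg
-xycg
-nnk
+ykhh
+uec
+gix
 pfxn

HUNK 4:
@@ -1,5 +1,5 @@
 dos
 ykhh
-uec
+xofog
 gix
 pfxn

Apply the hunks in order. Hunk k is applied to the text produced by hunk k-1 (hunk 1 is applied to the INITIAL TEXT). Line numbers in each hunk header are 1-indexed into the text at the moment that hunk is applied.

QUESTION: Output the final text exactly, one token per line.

Hunk 1: at line 2 remove [pbx,ygzyc,iii] add [nnk] -> 4 lines: dos dtzs nnk pfxn
Hunk 2: at line 1 remove [dtzs] add [ruzg,xycg] -> 5 lines: dos ruzg xycg nnk pfxn
Hunk 3: at line 1 remove [ruzg,xycg,nnk] add [ykhh,uec,gix] -> 5 lines: dos ykhh uec gix pfxn
Hunk 4: at line 1 remove [uec] add [xofog] -> 5 lines: dos ykhh xofog gix pfxn

Answer: dos
ykhh
xofog
gix
pfxn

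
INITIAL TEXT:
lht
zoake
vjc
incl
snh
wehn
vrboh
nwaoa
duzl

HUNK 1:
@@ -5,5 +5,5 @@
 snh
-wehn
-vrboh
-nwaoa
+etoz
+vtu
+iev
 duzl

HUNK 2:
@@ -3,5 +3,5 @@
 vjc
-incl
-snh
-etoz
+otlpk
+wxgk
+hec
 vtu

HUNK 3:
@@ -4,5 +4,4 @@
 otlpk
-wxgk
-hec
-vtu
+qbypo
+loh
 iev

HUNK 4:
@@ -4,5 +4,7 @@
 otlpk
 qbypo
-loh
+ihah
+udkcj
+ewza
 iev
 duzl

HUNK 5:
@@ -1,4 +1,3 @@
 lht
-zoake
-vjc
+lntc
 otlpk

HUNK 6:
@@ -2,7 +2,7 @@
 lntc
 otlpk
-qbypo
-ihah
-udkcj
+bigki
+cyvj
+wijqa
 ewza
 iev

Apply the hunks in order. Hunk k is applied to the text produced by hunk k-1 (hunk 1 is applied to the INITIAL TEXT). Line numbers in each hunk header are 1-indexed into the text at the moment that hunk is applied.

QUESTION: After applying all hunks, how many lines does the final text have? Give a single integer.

Hunk 1: at line 5 remove [wehn,vrboh,nwaoa] add [etoz,vtu,iev] -> 9 lines: lht zoake vjc incl snh etoz vtu iev duzl
Hunk 2: at line 3 remove [incl,snh,etoz] add [otlpk,wxgk,hec] -> 9 lines: lht zoake vjc otlpk wxgk hec vtu iev duzl
Hunk 3: at line 4 remove [wxgk,hec,vtu] add [qbypo,loh] -> 8 lines: lht zoake vjc otlpk qbypo loh iev duzl
Hunk 4: at line 4 remove [loh] add [ihah,udkcj,ewza] -> 10 lines: lht zoake vjc otlpk qbypo ihah udkcj ewza iev duzl
Hunk 5: at line 1 remove [zoake,vjc] add [lntc] -> 9 lines: lht lntc otlpk qbypo ihah udkcj ewza iev duzl
Hunk 6: at line 2 remove [qbypo,ihah,udkcj] add [bigki,cyvj,wijqa] -> 9 lines: lht lntc otlpk bigki cyvj wijqa ewza iev duzl
Final line count: 9

Answer: 9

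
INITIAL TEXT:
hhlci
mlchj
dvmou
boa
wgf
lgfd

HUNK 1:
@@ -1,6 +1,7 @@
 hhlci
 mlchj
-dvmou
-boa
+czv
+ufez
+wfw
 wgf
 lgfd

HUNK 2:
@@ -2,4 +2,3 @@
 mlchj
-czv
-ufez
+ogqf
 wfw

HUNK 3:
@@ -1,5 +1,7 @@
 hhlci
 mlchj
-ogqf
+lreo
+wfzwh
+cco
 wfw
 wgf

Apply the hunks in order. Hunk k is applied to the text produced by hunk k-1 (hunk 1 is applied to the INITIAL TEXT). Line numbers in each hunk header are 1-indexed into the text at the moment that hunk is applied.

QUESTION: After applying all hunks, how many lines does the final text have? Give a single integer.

Hunk 1: at line 1 remove [dvmou,boa] add [czv,ufez,wfw] -> 7 lines: hhlci mlchj czv ufez wfw wgf lgfd
Hunk 2: at line 2 remove [czv,ufez] add [ogqf] -> 6 lines: hhlci mlchj ogqf wfw wgf lgfd
Hunk 3: at line 1 remove [ogqf] add [lreo,wfzwh,cco] -> 8 lines: hhlci mlchj lreo wfzwh cco wfw wgf lgfd
Final line count: 8

Answer: 8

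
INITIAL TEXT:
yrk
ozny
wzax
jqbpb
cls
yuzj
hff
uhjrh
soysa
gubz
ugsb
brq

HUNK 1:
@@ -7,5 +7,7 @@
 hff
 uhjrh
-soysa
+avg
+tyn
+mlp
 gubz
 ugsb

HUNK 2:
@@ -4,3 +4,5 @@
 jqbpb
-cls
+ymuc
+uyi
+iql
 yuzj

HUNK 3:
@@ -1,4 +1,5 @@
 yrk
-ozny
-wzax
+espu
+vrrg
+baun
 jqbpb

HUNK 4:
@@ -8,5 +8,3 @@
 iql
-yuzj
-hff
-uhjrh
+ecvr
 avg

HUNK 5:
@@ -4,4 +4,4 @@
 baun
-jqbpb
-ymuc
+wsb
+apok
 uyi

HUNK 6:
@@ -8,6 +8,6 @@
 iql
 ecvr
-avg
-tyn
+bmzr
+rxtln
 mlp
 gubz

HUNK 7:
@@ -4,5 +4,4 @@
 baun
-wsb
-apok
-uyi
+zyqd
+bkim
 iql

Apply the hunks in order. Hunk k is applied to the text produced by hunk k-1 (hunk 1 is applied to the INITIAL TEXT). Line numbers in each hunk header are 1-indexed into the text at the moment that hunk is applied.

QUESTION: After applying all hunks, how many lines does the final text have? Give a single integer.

Answer: 14

Derivation:
Hunk 1: at line 7 remove [soysa] add [avg,tyn,mlp] -> 14 lines: yrk ozny wzax jqbpb cls yuzj hff uhjrh avg tyn mlp gubz ugsb brq
Hunk 2: at line 4 remove [cls] add [ymuc,uyi,iql] -> 16 lines: yrk ozny wzax jqbpb ymuc uyi iql yuzj hff uhjrh avg tyn mlp gubz ugsb brq
Hunk 3: at line 1 remove [ozny,wzax] add [espu,vrrg,baun] -> 17 lines: yrk espu vrrg baun jqbpb ymuc uyi iql yuzj hff uhjrh avg tyn mlp gubz ugsb brq
Hunk 4: at line 8 remove [yuzj,hff,uhjrh] add [ecvr] -> 15 lines: yrk espu vrrg baun jqbpb ymuc uyi iql ecvr avg tyn mlp gubz ugsb brq
Hunk 5: at line 4 remove [jqbpb,ymuc] add [wsb,apok] -> 15 lines: yrk espu vrrg baun wsb apok uyi iql ecvr avg tyn mlp gubz ugsb brq
Hunk 6: at line 8 remove [avg,tyn] add [bmzr,rxtln] -> 15 lines: yrk espu vrrg baun wsb apok uyi iql ecvr bmzr rxtln mlp gubz ugsb brq
Hunk 7: at line 4 remove [wsb,apok,uyi] add [zyqd,bkim] -> 14 lines: yrk espu vrrg baun zyqd bkim iql ecvr bmzr rxtln mlp gubz ugsb brq
Final line count: 14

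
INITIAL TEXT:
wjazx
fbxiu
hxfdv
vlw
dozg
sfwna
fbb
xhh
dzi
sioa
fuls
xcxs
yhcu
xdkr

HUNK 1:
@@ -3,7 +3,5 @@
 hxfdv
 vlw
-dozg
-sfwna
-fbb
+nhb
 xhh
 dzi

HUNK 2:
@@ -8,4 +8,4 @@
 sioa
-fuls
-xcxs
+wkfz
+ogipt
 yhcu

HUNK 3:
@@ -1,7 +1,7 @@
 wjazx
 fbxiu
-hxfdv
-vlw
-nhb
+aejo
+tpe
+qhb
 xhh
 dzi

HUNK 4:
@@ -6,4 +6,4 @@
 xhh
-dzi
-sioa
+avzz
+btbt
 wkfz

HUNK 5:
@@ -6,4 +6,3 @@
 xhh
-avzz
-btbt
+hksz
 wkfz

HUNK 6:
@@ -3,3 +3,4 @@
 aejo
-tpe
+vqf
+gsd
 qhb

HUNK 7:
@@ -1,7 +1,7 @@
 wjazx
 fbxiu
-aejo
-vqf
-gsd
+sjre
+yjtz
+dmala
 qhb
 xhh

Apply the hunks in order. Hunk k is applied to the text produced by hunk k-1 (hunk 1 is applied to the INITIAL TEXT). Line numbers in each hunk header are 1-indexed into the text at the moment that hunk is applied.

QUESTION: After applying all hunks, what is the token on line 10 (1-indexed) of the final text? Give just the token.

Hunk 1: at line 3 remove [dozg,sfwna,fbb] add [nhb] -> 12 lines: wjazx fbxiu hxfdv vlw nhb xhh dzi sioa fuls xcxs yhcu xdkr
Hunk 2: at line 8 remove [fuls,xcxs] add [wkfz,ogipt] -> 12 lines: wjazx fbxiu hxfdv vlw nhb xhh dzi sioa wkfz ogipt yhcu xdkr
Hunk 3: at line 1 remove [hxfdv,vlw,nhb] add [aejo,tpe,qhb] -> 12 lines: wjazx fbxiu aejo tpe qhb xhh dzi sioa wkfz ogipt yhcu xdkr
Hunk 4: at line 6 remove [dzi,sioa] add [avzz,btbt] -> 12 lines: wjazx fbxiu aejo tpe qhb xhh avzz btbt wkfz ogipt yhcu xdkr
Hunk 5: at line 6 remove [avzz,btbt] add [hksz] -> 11 lines: wjazx fbxiu aejo tpe qhb xhh hksz wkfz ogipt yhcu xdkr
Hunk 6: at line 3 remove [tpe] add [vqf,gsd] -> 12 lines: wjazx fbxiu aejo vqf gsd qhb xhh hksz wkfz ogipt yhcu xdkr
Hunk 7: at line 1 remove [aejo,vqf,gsd] add [sjre,yjtz,dmala] -> 12 lines: wjazx fbxiu sjre yjtz dmala qhb xhh hksz wkfz ogipt yhcu xdkr
Final line 10: ogipt

Answer: ogipt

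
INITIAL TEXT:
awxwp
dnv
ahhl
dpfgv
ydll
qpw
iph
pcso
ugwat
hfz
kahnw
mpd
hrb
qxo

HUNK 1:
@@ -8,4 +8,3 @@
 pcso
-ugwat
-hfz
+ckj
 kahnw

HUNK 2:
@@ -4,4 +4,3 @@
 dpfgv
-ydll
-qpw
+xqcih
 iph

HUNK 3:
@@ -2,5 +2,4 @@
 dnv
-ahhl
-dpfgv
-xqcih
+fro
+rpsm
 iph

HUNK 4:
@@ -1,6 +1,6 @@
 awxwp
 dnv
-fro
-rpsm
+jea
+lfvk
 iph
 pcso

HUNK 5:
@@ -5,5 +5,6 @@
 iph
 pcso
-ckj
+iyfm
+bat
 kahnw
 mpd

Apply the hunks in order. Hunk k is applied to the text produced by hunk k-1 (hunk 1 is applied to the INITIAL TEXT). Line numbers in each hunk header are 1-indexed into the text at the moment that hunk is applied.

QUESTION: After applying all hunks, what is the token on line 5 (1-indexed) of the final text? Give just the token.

Answer: iph

Derivation:
Hunk 1: at line 8 remove [ugwat,hfz] add [ckj] -> 13 lines: awxwp dnv ahhl dpfgv ydll qpw iph pcso ckj kahnw mpd hrb qxo
Hunk 2: at line 4 remove [ydll,qpw] add [xqcih] -> 12 lines: awxwp dnv ahhl dpfgv xqcih iph pcso ckj kahnw mpd hrb qxo
Hunk 3: at line 2 remove [ahhl,dpfgv,xqcih] add [fro,rpsm] -> 11 lines: awxwp dnv fro rpsm iph pcso ckj kahnw mpd hrb qxo
Hunk 4: at line 1 remove [fro,rpsm] add [jea,lfvk] -> 11 lines: awxwp dnv jea lfvk iph pcso ckj kahnw mpd hrb qxo
Hunk 5: at line 5 remove [ckj] add [iyfm,bat] -> 12 lines: awxwp dnv jea lfvk iph pcso iyfm bat kahnw mpd hrb qxo
Final line 5: iph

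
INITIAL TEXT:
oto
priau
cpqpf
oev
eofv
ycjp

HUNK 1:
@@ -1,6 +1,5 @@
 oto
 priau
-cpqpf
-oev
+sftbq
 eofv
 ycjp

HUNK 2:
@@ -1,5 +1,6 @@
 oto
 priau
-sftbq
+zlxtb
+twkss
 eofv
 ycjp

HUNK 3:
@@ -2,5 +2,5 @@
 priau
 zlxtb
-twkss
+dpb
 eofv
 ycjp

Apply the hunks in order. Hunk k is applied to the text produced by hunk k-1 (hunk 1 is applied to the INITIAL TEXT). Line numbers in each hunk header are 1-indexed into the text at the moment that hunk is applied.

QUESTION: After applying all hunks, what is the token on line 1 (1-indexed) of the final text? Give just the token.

Answer: oto

Derivation:
Hunk 1: at line 1 remove [cpqpf,oev] add [sftbq] -> 5 lines: oto priau sftbq eofv ycjp
Hunk 2: at line 1 remove [sftbq] add [zlxtb,twkss] -> 6 lines: oto priau zlxtb twkss eofv ycjp
Hunk 3: at line 2 remove [twkss] add [dpb] -> 6 lines: oto priau zlxtb dpb eofv ycjp
Final line 1: oto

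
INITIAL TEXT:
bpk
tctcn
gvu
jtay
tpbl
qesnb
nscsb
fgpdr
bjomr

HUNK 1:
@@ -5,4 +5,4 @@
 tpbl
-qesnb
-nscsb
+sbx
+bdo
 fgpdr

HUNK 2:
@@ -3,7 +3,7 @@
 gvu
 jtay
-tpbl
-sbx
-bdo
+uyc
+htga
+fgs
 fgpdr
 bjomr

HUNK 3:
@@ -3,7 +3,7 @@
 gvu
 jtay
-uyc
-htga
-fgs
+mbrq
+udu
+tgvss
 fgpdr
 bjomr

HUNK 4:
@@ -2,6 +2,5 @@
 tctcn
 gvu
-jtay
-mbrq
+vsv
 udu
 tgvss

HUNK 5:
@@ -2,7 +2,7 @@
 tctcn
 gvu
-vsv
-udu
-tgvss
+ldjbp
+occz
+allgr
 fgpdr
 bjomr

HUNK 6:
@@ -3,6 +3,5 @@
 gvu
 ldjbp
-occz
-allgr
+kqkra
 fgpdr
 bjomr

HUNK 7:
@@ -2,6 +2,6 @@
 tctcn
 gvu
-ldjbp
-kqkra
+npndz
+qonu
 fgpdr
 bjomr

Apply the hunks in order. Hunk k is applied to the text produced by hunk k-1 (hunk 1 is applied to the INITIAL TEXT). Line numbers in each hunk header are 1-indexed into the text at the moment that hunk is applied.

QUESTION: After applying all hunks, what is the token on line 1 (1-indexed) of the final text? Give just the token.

Answer: bpk

Derivation:
Hunk 1: at line 5 remove [qesnb,nscsb] add [sbx,bdo] -> 9 lines: bpk tctcn gvu jtay tpbl sbx bdo fgpdr bjomr
Hunk 2: at line 3 remove [tpbl,sbx,bdo] add [uyc,htga,fgs] -> 9 lines: bpk tctcn gvu jtay uyc htga fgs fgpdr bjomr
Hunk 3: at line 3 remove [uyc,htga,fgs] add [mbrq,udu,tgvss] -> 9 lines: bpk tctcn gvu jtay mbrq udu tgvss fgpdr bjomr
Hunk 4: at line 2 remove [jtay,mbrq] add [vsv] -> 8 lines: bpk tctcn gvu vsv udu tgvss fgpdr bjomr
Hunk 5: at line 2 remove [vsv,udu,tgvss] add [ldjbp,occz,allgr] -> 8 lines: bpk tctcn gvu ldjbp occz allgr fgpdr bjomr
Hunk 6: at line 3 remove [occz,allgr] add [kqkra] -> 7 lines: bpk tctcn gvu ldjbp kqkra fgpdr bjomr
Hunk 7: at line 2 remove [ldjbp,kqkra] add [npndz,qonu] -> 7 lines: bpk tctcn gvu npndz qonu fgpdr bjomr
Final line 1: bpk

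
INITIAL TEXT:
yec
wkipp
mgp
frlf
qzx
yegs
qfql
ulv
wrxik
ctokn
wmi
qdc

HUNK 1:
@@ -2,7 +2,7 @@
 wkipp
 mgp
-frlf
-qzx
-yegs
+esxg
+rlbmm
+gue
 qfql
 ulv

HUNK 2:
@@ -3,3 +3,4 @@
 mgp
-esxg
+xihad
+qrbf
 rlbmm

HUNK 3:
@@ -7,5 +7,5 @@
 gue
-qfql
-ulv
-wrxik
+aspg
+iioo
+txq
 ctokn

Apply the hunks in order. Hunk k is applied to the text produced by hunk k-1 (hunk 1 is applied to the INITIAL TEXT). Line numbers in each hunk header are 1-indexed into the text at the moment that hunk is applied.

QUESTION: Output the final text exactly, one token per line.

Hunk 1: at line 2 remove [frlf,qzx,yegs] add [esxg,rlbmm,gue] -> 12 lines: yec wkipp mgp esxg rlbmm gue qfql ulv wrxik ctokn wmi qdc
Hunk 2: at line 3 remove [esxg] add [xihad,qrbf] -> 13 lines: yec wkipp mgp xihad qrbf rlbmm gue qfql ulv wrxik ctokn wmi qdc
Hunk 3: at line 7 remove [qfql,ulv,wrxik] add [aspg,iioo,txq] -> 13 lines: yec wkipp mgp xihad qrbf rlbmm gue aspg iioo txq ctokn wmi qdc

Answer: yec
wkipp
mgp
xihad
qrbf
rlbmm
gue
aspg
iioo
txq
ctokn
wmi
qdc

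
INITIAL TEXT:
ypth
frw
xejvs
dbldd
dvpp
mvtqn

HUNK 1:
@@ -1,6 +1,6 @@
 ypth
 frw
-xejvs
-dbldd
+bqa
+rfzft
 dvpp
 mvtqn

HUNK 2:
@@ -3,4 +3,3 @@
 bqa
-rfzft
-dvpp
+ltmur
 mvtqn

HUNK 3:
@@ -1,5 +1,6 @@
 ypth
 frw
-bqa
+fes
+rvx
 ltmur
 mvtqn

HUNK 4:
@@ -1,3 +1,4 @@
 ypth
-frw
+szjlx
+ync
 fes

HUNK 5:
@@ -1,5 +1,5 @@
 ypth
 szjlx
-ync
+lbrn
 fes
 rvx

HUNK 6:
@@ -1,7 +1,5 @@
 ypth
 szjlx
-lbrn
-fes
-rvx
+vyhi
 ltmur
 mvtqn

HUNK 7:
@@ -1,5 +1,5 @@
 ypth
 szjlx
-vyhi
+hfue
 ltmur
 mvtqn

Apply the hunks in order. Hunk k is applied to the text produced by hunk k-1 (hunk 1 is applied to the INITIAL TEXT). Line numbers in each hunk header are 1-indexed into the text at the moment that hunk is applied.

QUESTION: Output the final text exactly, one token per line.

Hunk 1: at line 1 remove [xejvs,dbldd] add [bqa,rfzft] -> 6 lines: ypth frw bqa rfzft dvpp mvtqn
Hunk 2: at line 3 remove [rfzft,dvpp] add [ltmur] -> 5 lines: ypth frw bqa ltmur mvtqn
Hunk 3: at line 1 remove [bqa] add [fes,rvx] -> 6 lines: ypth frw fes rvx ltmur mvtqn
Hunk 4: at line 1 remove [frw] add [szjlx,ync] -> 7 lines: ypth szjlx ync fes rvx ltmur mvtqn
Hunk 5: at line 1 remove [ync] add [lbrn] -> 7 lines: ypth szjlx lbrn fes rvx ltmur mvtqn
Hunk 6: at line 1 remove [lbrn,fes,rvx] add [vyhi] -> 5 lines: ypth szjlx vyhi ltmur mvtqn
Hunk 7: at line 1 remove [vyhi] add [hfue] -> 5 lines: ypth szjlx hfue ltmur mvtqn

Answer: ypth
szjlx
hfue
ltmur
mvtqn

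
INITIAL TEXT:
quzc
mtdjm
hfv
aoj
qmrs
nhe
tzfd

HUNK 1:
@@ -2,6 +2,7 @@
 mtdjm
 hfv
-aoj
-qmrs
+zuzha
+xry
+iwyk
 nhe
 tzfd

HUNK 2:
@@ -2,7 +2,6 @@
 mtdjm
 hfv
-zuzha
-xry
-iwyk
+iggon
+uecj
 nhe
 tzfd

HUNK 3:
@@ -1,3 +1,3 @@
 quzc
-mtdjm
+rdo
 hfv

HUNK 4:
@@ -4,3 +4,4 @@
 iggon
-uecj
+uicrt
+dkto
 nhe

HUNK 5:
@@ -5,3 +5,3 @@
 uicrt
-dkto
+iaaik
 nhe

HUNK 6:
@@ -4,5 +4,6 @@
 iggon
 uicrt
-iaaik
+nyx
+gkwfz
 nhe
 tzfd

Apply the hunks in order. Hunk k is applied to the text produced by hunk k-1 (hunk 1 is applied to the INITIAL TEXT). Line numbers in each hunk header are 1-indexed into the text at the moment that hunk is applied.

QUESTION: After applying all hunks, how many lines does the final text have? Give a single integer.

Answer: 9

Derivation:
Hunk 1: at line 2 remove [aoj,qmrs] add [zuzha,xry,iwyk] -> 8 lines: quzc mtdjm hfv zuzha xry iwyk nhe tzfd
Hunk 2: at line 2 remove [zuzha,xry,iwyk] add [iggon,uecj] -> 7 lines: quzc mtdjm hfv iggon uecj nhe tzfd
Hunk 3: at line 1 remove [mtdjm] add [rdo] -> 7 lines: quzc rdo hfv iggon uecj nhe tzfd
Hunk 4: at line 4 remove [uecj] add [uicrt,dkto] -> 8 lines: quzc rdo hfv iggon uicrt dkto nhe tzfd
Hunk 5: at line 5 remove [dkto] add [iaaik] -> 8 lines: quzc rdo hfv iggon uicrt iaaik nhe tzfd
Hunk 6: at line 4 remove [iaaik] add [nyx,gkwfz] -> 9 lines: quzc rdo hfv iggon uicrt nyx gkwfz nhe tzfd
Final line count: 9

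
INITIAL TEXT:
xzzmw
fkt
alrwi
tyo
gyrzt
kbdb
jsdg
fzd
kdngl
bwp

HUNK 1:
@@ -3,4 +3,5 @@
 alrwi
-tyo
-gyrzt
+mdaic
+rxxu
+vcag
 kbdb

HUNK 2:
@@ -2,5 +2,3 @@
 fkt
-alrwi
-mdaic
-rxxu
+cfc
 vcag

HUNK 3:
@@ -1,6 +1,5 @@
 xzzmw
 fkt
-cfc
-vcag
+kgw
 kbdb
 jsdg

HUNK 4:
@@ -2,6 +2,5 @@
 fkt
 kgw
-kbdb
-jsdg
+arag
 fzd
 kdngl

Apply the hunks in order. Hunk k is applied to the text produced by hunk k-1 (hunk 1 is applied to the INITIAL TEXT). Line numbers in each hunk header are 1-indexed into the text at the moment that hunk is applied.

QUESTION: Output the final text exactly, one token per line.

Hunk 1: at line 3 remove [tyo,gyrzt] add [mdaic,rxxu,vcag] -> 11 lines: xzzmw fkt alrwi mdaic rxxu vcag kbdb jsdg fzd kdngl bwp
Hunk 2: at line 2 remove [alrwi,mdaic,rxxu] add [cfc] -> 9 lines: xzzmw fkt cfc vcag kbdb jsdg fzd kdngl bwp
Hunk 3: at line 1 remove [cfc,vcag] add [kgw] -> 8 lines: xzzmw fkt kgw kbdb jsdg fzd kdngl bwp
Hunk 4: at line 2 remove [kbdb,jsdg] add [arag] -> 7 lines: xzzmw fkt kgw arag fzd kdngl bwp

Answer: xzzmw
fkt
kgw
arag
fzd
kdngl
bwp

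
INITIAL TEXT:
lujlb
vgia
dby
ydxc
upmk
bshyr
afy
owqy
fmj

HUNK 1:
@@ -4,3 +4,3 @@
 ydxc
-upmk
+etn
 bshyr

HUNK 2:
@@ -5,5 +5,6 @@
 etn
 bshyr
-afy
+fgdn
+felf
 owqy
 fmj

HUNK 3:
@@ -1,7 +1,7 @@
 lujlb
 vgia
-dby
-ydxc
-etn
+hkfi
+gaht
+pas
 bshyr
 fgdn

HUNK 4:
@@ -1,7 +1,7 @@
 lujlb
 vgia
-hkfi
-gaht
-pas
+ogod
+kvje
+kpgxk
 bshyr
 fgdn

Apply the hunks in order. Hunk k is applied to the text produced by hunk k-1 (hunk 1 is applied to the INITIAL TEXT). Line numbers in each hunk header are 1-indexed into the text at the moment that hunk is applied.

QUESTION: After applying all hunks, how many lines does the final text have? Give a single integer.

Answer: 10

Derivation:
Hunk 1: at line 4 remove [upmk] add [etn] -> 9 lines: lujlb vgia dby ydxc etn bshyr afy owqy fmj
Hunk 2: at line 5 remove [afy] add [fgdn,felf] -> 10 lines: lujlb vgia dby ydxc etn bshyr fgdn felf owqy fmj
Hunk 3: at line 1 remove [dby,ydxc,etn] add [hkfi,gaht,pas] -> 10 lines: lujlb vgia hkfi gaht pas bshyr fgdn felf owqy fmj
Hunk 4: at line 1 remove [hkfi,gaht,pas] add [ogod,kvje,kpgxk] -> 10 lines: lujlb vgia ogod kvje kpgxk bshyr fgdn felf owqy fmj
Final line count: 10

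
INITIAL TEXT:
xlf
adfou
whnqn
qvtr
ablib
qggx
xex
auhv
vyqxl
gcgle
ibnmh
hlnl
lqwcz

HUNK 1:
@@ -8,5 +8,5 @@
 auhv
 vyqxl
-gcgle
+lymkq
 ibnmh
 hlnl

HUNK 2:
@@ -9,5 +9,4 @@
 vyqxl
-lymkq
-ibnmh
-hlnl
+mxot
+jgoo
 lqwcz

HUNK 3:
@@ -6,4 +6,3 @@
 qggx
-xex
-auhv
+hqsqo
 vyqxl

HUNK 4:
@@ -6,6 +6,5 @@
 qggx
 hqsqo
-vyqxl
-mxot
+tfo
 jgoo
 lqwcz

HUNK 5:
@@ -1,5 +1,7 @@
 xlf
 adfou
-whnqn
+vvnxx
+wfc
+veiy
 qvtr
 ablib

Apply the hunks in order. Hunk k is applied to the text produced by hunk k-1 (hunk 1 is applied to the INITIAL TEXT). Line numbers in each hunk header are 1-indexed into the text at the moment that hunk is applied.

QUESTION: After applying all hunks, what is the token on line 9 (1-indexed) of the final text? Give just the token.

Hunk 1: at line 8 remove [gcgle] add [lymkq] -> 13 lines: xlf adfou whnqn qvtr ablib qggx xex auhv vyqxl lymkq ibnmh hlnl lqwcz
Hunk 2: at line 9 remove [lymkq,ibnmh,hlnl] add [mxot,jgoo] -> 12 lines: xlf adfou whnqn qvtr ablib qggx xex auhv vyqxl mxot jgoo lqwcz
Hunk 3: at line 6 remove [xex,auhv] add [hqsqo] -> 11 lines: xlf adfou whnqn qvtr ablib qggx hqsqo vyqxl mxot jgoo lqwcz
Hunk 4: at line 6 remove [vyqxl,mxot] add [tfo] -> 10 lines: xlf adfou whnqn qvtr ablib qggx hqsqo tfo jgoo lqwcz
Hunk 5: at line 1 remove [whnqn] add [vvnxx,wfc,veiy] -> 12 lines: xlf adfou vvnxx wfc veiy qvtr ablib qggx hqsqo tfo jgoo lqwcz
Final line 9: hqsqo

Answer: hqsqo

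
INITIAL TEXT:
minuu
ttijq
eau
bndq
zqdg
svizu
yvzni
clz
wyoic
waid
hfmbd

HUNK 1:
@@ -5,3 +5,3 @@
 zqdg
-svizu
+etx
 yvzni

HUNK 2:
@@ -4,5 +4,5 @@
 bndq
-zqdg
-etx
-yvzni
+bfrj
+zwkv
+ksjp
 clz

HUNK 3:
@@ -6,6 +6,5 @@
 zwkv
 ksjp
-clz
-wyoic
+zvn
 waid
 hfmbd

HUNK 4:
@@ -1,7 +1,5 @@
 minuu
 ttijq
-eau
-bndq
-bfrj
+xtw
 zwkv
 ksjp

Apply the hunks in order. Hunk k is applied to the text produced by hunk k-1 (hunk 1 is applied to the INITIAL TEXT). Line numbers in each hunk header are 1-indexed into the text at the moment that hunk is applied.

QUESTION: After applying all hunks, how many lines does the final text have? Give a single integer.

Hunk 1: at line 5 remove [svizu] add [etx] -> 11 lines: minuu ttijq eau bndq zqdg etx yvzni clz wyoic waid hfmbd
Hunk 2: at line 4 remove [zqdg,etx,yvzni] add [bfrj,zwkv,ksjp] -> 11 lines: minuu ttijq eau bndq bfrj zwkv ksjp clz wyoic waid hfmbd
Hunk 3: at line 6 remove [clz,wyoic] add [zvn] -> 10 lines: minuu ttijq eau bndq bfrj zwkv ksjp zvn waid hfmbd
Hunk 4: at line 1 remove [eau,bndq,bfrj] add [xtw] -> 8 lines: minuu ttijq xtw zwkv ksjp zvn waid hfmbd
Final line count: 8

Answer: 8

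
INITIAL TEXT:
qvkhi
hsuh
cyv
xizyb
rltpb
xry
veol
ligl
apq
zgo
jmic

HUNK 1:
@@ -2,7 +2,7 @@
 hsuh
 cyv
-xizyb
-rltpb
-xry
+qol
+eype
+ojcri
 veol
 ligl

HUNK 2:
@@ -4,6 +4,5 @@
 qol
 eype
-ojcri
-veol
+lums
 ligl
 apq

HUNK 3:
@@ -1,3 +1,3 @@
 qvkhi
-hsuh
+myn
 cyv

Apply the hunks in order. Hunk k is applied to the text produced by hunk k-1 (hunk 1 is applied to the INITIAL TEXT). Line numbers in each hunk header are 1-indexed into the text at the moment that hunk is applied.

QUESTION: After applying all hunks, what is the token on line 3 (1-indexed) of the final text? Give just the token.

Answer: cyv

Derivation:
Hunk 1: at line 2 remove [xizyb,rltpb,xry] add [qol,eype,ojcri] -> 11 lines: qvkhi hsuh cyv qol eype ojcri veol ligl apq zgo jmic
Hunk 2: at line 4 remove [ojcri,veol] add [lums] -> 10 lines: qvkhi hsuh cyv qol eype lums ligl apq zgo jmic
Hunk 3: at line 1 remove [hsuh] add [myn] -> 10 lines: qvkhi myn cyv qol eype lums ligl apq zgo jmic
Final line 3: cyv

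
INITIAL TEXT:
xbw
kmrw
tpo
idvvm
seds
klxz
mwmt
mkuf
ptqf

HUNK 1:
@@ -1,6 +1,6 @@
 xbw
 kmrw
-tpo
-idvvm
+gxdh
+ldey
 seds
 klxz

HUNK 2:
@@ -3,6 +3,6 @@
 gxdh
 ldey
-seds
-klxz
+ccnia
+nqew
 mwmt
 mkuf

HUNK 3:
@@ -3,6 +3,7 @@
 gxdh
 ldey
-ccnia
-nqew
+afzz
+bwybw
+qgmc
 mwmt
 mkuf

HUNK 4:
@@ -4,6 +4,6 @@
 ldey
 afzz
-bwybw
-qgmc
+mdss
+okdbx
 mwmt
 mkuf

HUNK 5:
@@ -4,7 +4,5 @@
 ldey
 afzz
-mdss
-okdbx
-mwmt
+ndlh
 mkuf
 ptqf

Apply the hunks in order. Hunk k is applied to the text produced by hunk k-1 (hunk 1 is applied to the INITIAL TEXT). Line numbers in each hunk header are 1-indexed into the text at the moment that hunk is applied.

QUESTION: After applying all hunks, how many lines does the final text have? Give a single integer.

Hunk 1: at line 1 remove [tpo,idvvm] add [gxdh,ldey] -> 9 lines: xbw kmrw gxdh ldey seds klxz mwmt mkuf ptqf
Hunk 2: at line 3 remove [seds,klxz] add [ccnia,nqew] -> 9 lines: xbw kmrw gxdh ldey ccnia nqew mwmt mkuf ptqf
Hunk 3: at line 3 remove [ccnia,nqew] add [afzz,bwybw,qgmc] -> 10 lines: xbw kmrw gxdh ldey afzz bwybw qgmc mwmt mkuf ptqf
Hunk 4: at line 4 remove [bwybw,qgmc] add [mdss,okdbx] -> 10 lines: xbw kmrw gxdh ldey afzz mdss okdbx mwmt mkuf ptqf
Hunk 5: at line 4 remove [mdss,okdbx,mwmt] add [ndlh] -> 8 lines: xbw kmrw gxdh ldey afzz ndlh mkuf ptqf
Final line count: 8

Answer: 8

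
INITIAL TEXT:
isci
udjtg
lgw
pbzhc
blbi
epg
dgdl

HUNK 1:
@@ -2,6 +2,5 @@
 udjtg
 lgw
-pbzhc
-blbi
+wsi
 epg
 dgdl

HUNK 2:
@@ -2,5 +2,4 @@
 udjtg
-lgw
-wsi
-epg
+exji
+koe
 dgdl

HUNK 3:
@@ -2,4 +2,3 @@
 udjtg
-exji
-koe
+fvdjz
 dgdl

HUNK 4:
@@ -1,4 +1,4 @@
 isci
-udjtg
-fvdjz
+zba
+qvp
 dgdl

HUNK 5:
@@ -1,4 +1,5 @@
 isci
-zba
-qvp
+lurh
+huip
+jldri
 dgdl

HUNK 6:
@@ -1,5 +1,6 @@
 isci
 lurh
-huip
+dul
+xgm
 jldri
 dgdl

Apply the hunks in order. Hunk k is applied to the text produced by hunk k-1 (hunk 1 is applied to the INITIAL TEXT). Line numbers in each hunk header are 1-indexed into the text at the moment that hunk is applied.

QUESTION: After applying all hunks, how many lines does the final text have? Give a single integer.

Hunk 1: at line 2 remove [pbzhc,blbi] add [wsi] -> 6 lines: isci udjtg lgw wsi epg dgdl
Hunk 2: at line 2 remove [lgw,wsi,epg] add [exji,koe] -> 5 lines: isci udjtg exji koe dgdl
Hunk 3: at line 2 remove [exji,koe] add [fvdjz] -> 4 lines: isci udjtg fvdjz dgdl
Hunk 4: at line 1 remove [udjtg,fvdjz] add [zba,qvp] -> 4 lines: isci zba qvp dgdl
Hunk 5: at line 1 remove [zba,qvp] add [lurh,huip,jldri] -> 5 lines: isci lurh huip jldri dgdl
Hunk 6: at line 1 remove [huip] add [dul,xgm] -> 6 lines: isci lurh dul xgm jldri dgdl
Final line count: 6

Answer: 6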